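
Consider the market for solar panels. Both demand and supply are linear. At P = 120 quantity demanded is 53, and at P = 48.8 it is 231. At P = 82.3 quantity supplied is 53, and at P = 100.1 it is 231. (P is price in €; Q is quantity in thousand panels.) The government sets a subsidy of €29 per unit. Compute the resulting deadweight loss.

Demand slope = (48.8 − 120)/(231 − 53) = −0.4, so P = 141.2 − 0.4Q.
Supply slope = (100.1 − 82.3)/(231 − 53) = 0.1, so P = 77 + 0.1Q.
Competitive equilibrium: 141.2 − 0.4Q = 77 + 0.1Q → Q* = 128.4, P* = 89.84.
The subsidy lowers effective supply by 29: P = 48 + 0.1Q.
New quantity: 141.2 − 0.4Q = 48 + 0.1Q → Q' = 186.4.
Overproduction ΔQ = 186.4 − 128.4 = 58; wedge = subsidy = 29.
DWL = ½ × 58 × 29 = €841 thousand.

€841 thousand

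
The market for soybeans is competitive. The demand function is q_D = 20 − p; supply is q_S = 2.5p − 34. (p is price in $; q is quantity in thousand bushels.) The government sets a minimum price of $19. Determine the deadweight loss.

$8.93 thousand

In inverse form: demand p = 20 − q, supply p = 13.6 + 0.4q.
Competitive equilibrium: 20 − q = 13.6 + 0.4q → q* = 4.5714, p* = 15.4286.
At the floor p = 19, quantity demanded = (20 − 19)/1 = 1.
Sellers' marginal cost at q' = 1: 13.6 + 0.4·1 = 14.
Δq = 4.5714 − 1 = 3.5714; wedge = 19 − 14 = 5.
The triangle = ½ × 3.5714 × 5 = $8.93 thousand.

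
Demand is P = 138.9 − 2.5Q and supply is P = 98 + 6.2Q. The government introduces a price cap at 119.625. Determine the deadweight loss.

6.40

Competitive equilibrium: 138.9 − 2.5Q = 98 + 6.2Q → Q* = 4.7011, P* = 127.1471.
At the ceiling P = 119.625, quantity supplied = (119.625 − 98)/6.2 = 3.4879.
Willingness to pay at Q' = 3.4879: 138.9 − 2.5·3.4879 = 130.1803.
ΔQ = 4.7011 − 3.4879 = 1.2132; wedge = 130.1803 − 119.625 = 10.5553.
The triangle = ½ × 1.2132 × 10.5553 = 6.40.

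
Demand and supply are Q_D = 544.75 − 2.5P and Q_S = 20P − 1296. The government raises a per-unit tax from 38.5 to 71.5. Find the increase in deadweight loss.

4033.33

In inverse form: demand P = 217.9 − 0.4Q, supply P = 64.8 + 0.05Q.
Competitive equilibrium: 217.9 − 0.4Q = 64.8 + 0.05Q → Q* = 340.2222, P* = 81.8111.
For a per-unit tax t: ΔQ = t/0.45, so DWL = ½·t·(t/0.45) = t²/0.9.
At t = 38.5: DWL = 1646.944. At t = 71.5: DWL = 5680.278.
Increase = 5680.278 − 1646.944 = 4033.33.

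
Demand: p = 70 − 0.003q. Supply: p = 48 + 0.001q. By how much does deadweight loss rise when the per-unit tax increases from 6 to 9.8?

Competitive equilibrium: 70 − 0.003q = 48 + 0.001q → q* = 5500, p* = 53.5.
For a per-unit tax t: Δq = t/0.004, so DWL = ½·t·(t/0.004) = t²/0.008.
At t = 6: DWL = 4500. At t = 9.8: DWL = 12005.
Increase = 12005 − 4500 = 7505.

7505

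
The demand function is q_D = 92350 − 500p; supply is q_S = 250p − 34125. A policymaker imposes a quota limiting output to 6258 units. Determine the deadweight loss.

In inverse form: demand p = 184.7 − 0.002q, supply p = 136.5 + 0.004q.
Competitive equilibrium: 184.7 − 0.002q = 136.5 + 0.004q → q* = 8033.3333, p* = 168.6333.
At q = 6258: demand price = 184.7 − 0.002·6258 = 172.184; supply price = 136.5 + 0.004·6258 = 161.532.
Δq = 8033.3333 − 6258 = 1775.3333; wedge = 172.184 − 161.532 = 10.652.
DWL = ½ × 1775.3333 × 10.652 = 9455.43.

9455.43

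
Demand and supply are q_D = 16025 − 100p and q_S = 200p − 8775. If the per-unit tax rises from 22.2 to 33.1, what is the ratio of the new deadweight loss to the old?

2.223

In inverse form: demand p = 160.25 − 0.01q, supply p = 43.875 + 0.005q.
Competitive equilibrium: 160.25 − 0.01q = 43.875 + 0.005q → q* = 7758.3333, p* = 82.6667.
For a per-unit tax t: Δq = t/0.015, so DWL = ½·t·(t/0.015) = t²/0.03.
At t = 22.2: DWL = 16428. At t = 33.1: DWL = 36520.333.
Ratio = (33.1/22.2)² = 2.223.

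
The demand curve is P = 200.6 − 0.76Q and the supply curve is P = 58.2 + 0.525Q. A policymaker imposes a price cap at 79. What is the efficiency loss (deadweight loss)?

Competitive equilibrium: 200.6 − 0.76Q = 58.2 + 0.525Q → Q* = 110.8171, P* = 116.379.
At the ceiling P = 79, quantity supplied = (79 − 58.2)/0.525 = 39.619.
Willingness to pay at Q' = 39.619: 200.6 − 0.76·39.619 = 170.4896.
ΔQ = 110.8171 − 39.619 = 71.1981; wedge = 170.4896 − 79 = 91.4896.
DWL = ½ × 71.1981 × 91.4896 = 3256.94.

3256.94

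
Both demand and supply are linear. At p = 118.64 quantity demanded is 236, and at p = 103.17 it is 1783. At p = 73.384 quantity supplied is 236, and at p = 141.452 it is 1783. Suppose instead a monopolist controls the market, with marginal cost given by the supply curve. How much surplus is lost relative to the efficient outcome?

760.45

Demand slope = (103.17 − 118.64)/(1783 − 236) = −0.01, so p = 121 − 0.01q.
Supply slope = (141.452 − 73.384)/(1783 − 236) = 0.044, so p = 63 + 0.044q.
Competitive equilibrium: 121 − 0.01q = 63 + 0.044q → q* = 1074.0741, p* = 110.2593.
Marginal revenue: MR = 121 − 0.02q. Set MR = MC: 121 − 0.02q = 63 + 0.044q → q_m = 906.25.
Price p_m = 121 − 0.01·906.25 = 111.9375; MC(q_m) = 63 + 0.044·906.25 = 102.875.
Competitive q* = 1074.0741, so Δq = 167.8241; wedge = 111.9375 − 102.875 = 9.0625.
DWL = ½ × 167.8241 × 9.0625 = 760.45.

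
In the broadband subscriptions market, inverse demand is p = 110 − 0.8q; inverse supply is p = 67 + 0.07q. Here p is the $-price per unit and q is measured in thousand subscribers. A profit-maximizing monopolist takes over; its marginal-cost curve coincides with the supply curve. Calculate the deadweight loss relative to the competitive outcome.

Competitive equilibrium: 110 − 0.8q = 67 + 0.07q → q* = 49.4253, p* = 70.4598.
Marginal revenue: MR = 110 − 1.6q. Set MR = MC: 110 − 1.6q = 67 + 0.07q → q_m = 25.7485.
Price p_m = 110 − 0.8·25.7485 = 89.4012; MC(q_m) = 67 + 0.07·25.7485 = 68.8024.
Competitive q* = 49.4253, so Δq = 23.6768; wedge = 89.4012 − 68.8024 = 20.5988.
DWL = ½ × 23.6768 × 20.5988 = $243.86 thousand.

$243.86 thousand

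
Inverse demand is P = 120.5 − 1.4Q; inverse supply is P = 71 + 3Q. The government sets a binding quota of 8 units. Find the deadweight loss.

23.24

Competitive equilibrium: 120.5 − 1.4Q = 71 + 3Q → Q* = 11.25, P* = 104.75.
At Q = 8: demand price = 120.5 − 1.4·8 = 109.3; supply price = 71 + 3·8 = 95.
ΔQ = 11.25 − 8 = 3.25; wedge = 109.3 − 95 = 14.3.
The triangle = ½ × 3.25 × 14.3 = 23.24.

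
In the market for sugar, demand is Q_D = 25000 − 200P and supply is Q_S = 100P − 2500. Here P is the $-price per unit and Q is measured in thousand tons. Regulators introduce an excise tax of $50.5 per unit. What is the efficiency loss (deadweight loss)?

$85008.33 thousand

In inverse form: demand P = 125 − 0.005Q, supply P = 25 + 0.01Q.
Competitive equilibrium: 125 − 0.005Q = 25 + 0.01Q → Q* = 6666.6667, P* = 91.6667.
With the tax, the buyer price exceeds the seller price by 50.5: (125 − 0.005Q) − (25 + 0.01Q) = 50.5 → Q' = 3300.
ΔQ = 6666.6667 − 3300 = 3366.6667; the wedge equals the tax, 50.5.
Deadweight loss = ½ × 3366.6667 × 50.5 = $85008.33 thousand.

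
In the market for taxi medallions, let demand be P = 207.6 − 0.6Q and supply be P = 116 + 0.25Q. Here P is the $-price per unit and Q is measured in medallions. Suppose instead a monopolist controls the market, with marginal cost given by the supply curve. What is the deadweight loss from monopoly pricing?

$845.10

Competitive equilibrium: 207.6 − 0.6Q = 116 + 0.25Q → Q* = 107.7647, P* = 142.9412.
Marginal revenue: MR = 207.6 − 1.2Q. Set MR = MC: 207.6 − 1.2Q = 116 + 0.25Q → Q_m = 63.1724.
Price P_m = 207.6 − 0.6·63.1724 = 169.6966; MC(Q_m) = 116 + 0.25·63.1724 = 131.7931.
Competitive Q* = 107.7647, so ΔQ = 44.5923; wedge = 169.6966 − 131.7931 = 37.9035.
Welfare loss = ½ × 44.5923 × 37.9035 = $845.10.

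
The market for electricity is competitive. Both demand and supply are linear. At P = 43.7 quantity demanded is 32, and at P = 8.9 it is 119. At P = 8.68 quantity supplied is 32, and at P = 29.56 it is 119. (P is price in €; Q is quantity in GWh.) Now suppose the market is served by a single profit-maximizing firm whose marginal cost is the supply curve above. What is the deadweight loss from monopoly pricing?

Demand slope = (8.9 − 43.7)/(119 − 32) = −0.4, so P = 56.5 − 0.4Q.
Supply slope = (29.56 − 8.68)/(119 − 32) = 0.24, so P = 1 + 0.24Q.
Competitive equilibrium: 56.5 − 0.4Q = 1 + 0.24Q → Q* = 86.7188, P* = 21.8125.
Marginal revenue: MR = 56.5 − 0.8Q. Set MR = MC: 56.5 − 0.8Q = 1 + 0.24Q → Q_m = 53.3654.
Price P_m = 56.5 − 0.4·53.3654 = 35.1538; MC(Q_m) = 1 + 0.24·53.3654 = 13.8077.
Competitive Q* = 86.7188, so ΔQ = 33.3534; wedge = 35.1538 − 13.8077 = 21.3461.
DWL = ½ × 33.3534 × 21.3461 = €355.98.

€355.98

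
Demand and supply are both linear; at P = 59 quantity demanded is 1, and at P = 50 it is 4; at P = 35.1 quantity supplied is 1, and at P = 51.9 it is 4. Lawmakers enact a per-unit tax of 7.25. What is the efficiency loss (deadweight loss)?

Demand slope = (50 − 59)/(4 − 1) = −3, so P = 62 − 3Q.
Supply slope = (51.9 − 35.1)/(4 − 1) = 5.6, so P = 29.5 + 5.6Q.
Competitive equilibrium: 62 − 3Q = 29.5 + 5.6Q → Q* = 3.7791, P* = 50.6628.
With the tax, the buyer price exceeds the seller price by 7.25: (62 − 3Q) − (29.5 + 5.6Q) = 7.25 → Q' = 2.936.
ΔQ = 3.7791 − 2.936 = 0.8431; the wedge equals the tax, 7.25.
Welfare loss = ½ × 0.8431 × 7.25 = 3.06.

3.06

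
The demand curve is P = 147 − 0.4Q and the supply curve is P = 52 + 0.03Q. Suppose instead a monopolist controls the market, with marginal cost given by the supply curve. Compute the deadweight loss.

2437.32

Competitive equilibrium: 147 − 0.4Q = 52 + 0.03Q → Q* = 220.9302, P* = 58.6279.
Marginal revenue: MR = 147 − 0.8Q. Set MR = MC: 147 − 0.8Q = 52 + 0.03Q → Q_m = 114.4578.
Price P_m = 147 − 0.4·114.4578 = 101.2169; MC(Q_m) = 52 + 0.03·114.4578 = 55.4337.
Competitive Q* = 220.9302, so ΔQ = 106.4724; wedge = 101.2169 − 55.4337 = 45.7832.
Deadweight loss = ½ × 106.4724 × 45.7832 = 2437.32.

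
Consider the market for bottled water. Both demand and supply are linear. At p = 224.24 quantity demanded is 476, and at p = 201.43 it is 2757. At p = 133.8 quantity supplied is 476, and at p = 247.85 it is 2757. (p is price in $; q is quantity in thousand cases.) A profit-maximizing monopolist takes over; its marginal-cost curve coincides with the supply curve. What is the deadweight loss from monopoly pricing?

Demand slope = (201.43 − 224.24)/(2757 − 476) = −0.01, so p = 229 − 0.01q.
Supply slope = (247.85 − 133.8)/(2757 − 476) = 0.05, so p = 110 + 0.05q.
Competitive equilibrium: 229 − 0.01q = 110 + 0.05q → q* = 1983.3333, p* = 209.1667.
Marginal revenue: MR = 229 − 0.02q. Set MR = MC: 229 − 0.02q = 110 + 0.05q → q_m = 1700.
Price p_m = 229 − 0.01·1700 = 212; MC(q_m) = 110 + 0.05·1700 = 195.
Competitive q* = 1983.3333, so Δq = 283.3333; wedge = 212 − 195 = 17.
Welfare loss = ½ × 283.3333 × 17 = $2408.33 thousand.

$2408.33 thousand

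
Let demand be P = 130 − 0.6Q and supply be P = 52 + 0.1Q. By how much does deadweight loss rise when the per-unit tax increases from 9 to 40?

1085

Competitive equilibrium: 130 − 0.6Q = 52 + 0.1Q → Q* = 111.4286, P* = 63.1429.
For a per-unit tax t: ΔQ = t/0.7, so DWL = ½·t·(t/0.7) = t²/1.4.
At t = 9: DWL = 57.857. At t = 40: DWL = 1142.857.
Increase = 1142.857 − 57.857 = 1085.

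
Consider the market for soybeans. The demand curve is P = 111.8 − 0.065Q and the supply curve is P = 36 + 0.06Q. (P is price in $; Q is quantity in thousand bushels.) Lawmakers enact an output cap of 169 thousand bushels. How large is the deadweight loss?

$11957.42 thousand

Competitive equilibrium: 111.8 − 0.065Q = 36 + 0.06Q → Q* = 606.4, P* = 72.384.
At Q = 169: demand price = 111.8 − 0.065·169 = 100.815; supply price = 36 + 0.06·169 = 46.14.
ΔQ = 606.4 − 169 = 437.4; wedge = 100.815 − 46.14 = 54.675.
Deadweight loss = ½ × 437.4 × 54.675 = $11957.42 thousand.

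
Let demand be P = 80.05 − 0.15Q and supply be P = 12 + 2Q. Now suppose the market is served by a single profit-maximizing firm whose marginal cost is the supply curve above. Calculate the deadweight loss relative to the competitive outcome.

4.58

Competitive equilibrium: 80.05 − 0.15Q = 12 + 2Q → Q* = 31.6512, P* = 75.3023.
Marginal revenue: MR = 80.05 − 0.3Q. Set MR = MC: 80.05 − 0.3Q = 12 + 2Q → Q_m = 29.587.
Price P_m = 80.05 − 0.15·29.587 = 75.612; MC(Q_m) = 12 + 2·29.587 = 71.174.
Competitive Q* = 31.6512, so ΔQ = 2.0642; wedge = 75.612 − 71.174 = 4.438.
Deadweight loss = ½ × 2.0642 × 4.438 = 4.58.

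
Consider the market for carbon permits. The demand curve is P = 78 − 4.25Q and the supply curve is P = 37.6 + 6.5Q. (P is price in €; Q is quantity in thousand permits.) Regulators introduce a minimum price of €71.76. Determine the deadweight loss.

Competitive equilibrium: 78 − 4.25Q = 37.6 + 6.5Q → Q* = 3.7581, P* = 62.0279.
At the floor P = 71.76, quantity demanded = (78 − 71.76)/4.25 = 1.4682.
Sellers' marginal cost at Q' = 1.4682: 37.6 + 6.5·1.4682 = 47.1433.
ΔQ = 3.7581 − 1.4682 = 2.2899; wedge = 71.76 − 47.1433 = 24.6167.
Welfare loss = ½ × 2.2899 × 24.6167 = €28.18 thousand.

€28.18 thousand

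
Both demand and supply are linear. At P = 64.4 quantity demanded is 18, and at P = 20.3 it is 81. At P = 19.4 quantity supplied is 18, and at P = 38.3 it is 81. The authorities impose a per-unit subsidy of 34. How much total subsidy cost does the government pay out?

Demand slope = (20.3 − 64.4)/(81 − 18) = −0.7, so P = 77 − 0.7Q.
Supply slope = (38.3 − 19.4)/(81 − 18) = 0.3, so P = 14 + 0.3Q.
Competitive equilibrium: 77 − 0.7Q = 14 + 0.3Q → Q* = 63, P* = 32.9.
The subsidy lowers effective supply by 34: P = 0.3Q − 20.
New quantity: 77 − 0.7Q = 0.3Q − 20 → Q' = 97.
Total subsidy cost = 34 × 97 = 3298.

3298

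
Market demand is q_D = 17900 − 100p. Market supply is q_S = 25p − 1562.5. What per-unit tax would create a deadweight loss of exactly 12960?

In inverse form: demand p = 179 − 0.01q, supply p = 62.5 + 0.04q.
Competitive equilibrium: 179 − 0.01q = 62.5 + 0.04q → q* = 2330, p* = 155.7.
A tax t gives Δq = t/0.05 and wedge t, so DWL = t²/0.1.
t²/0.1 = 12960 → t² = 1296 → t = 36.

36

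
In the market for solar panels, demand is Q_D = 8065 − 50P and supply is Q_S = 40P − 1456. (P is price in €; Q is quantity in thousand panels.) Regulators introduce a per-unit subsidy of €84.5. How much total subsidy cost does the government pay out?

In inverse form: demand P = 161.3 − 0.02Q, supply P = 36.4 + 0.025Q.
Competitive equilibrium: 161.3 − 0.02Q = 36.4 + 0.025Q → Q* = 2775.55556, P* = 105.78889.
The subsidy lowers effective supply by 84.5: P = 0.025Q − 48.1.
New quantity: 161.3 − 0.02Q = 0.025Q − 48.1 → Q' = 4653.33333.
Total subsidy cost = 84.5 × 4653.33333 = €393206.67 thousand.

€393206.67 thousand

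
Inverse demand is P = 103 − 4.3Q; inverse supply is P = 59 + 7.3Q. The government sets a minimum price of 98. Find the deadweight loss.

40.13

Competitive equilibrium: 103 − 4.3Q = 59 + 7.3Q → Q* = 3.7931, P* = 86.6897.
At the floor P = 98, quantity demanded = (103 − 98)/4.3 = 1.1628.
Sellers' marginal cost at Q' = 1.1628: 59 + 7.3·1.1628 = 67.4884.
ΔQ = 3.7931 − 1.1628 = 2.6303; wedge = 98 − 67.4884 = 30.5116.
The triangle = ½ × 2.6303 × 30.5116 = 40.13.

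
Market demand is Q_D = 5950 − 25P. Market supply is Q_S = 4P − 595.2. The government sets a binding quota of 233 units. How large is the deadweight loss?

806.65

In inverse form: demand P = 238 − 0.04Q, supply P = 148.8 + 0.25Q.
Competitive equilibrium: 238 − 0.04Q = 148.8 + 0.25Q → Q* = 307.5862, P* = 225.6966.
At Q = 233: demand price = 238 − 0.04·233 = 228.68; supply price = 148.8 + 0.25·233 = 207.05.
ΔQ = 307.5862 − 233 = 74.5862; wedge = 228.68 − 207.05 = 21.63.
Deadweight loss = ½ × 74.5862 × 21.63 = 806.65.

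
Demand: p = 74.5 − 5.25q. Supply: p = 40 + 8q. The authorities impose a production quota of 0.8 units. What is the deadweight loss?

21.56

Competitive equilibrium: 74.5 − 5.25q = 40 + 8q → q* = 2.6038, p* = 60.8302.
At q = 0.8: demand price = 74.5 − 5.25·0.8 = 70.3; supply price = 40 + 8·0.8 = 46.4.
Δq = 2.6038 − 0.8 = 1.8038; wedge = 70.3 − 46.4 = 23.9.
DWL = ½ × 1.8038 × 23.9 = 21.56.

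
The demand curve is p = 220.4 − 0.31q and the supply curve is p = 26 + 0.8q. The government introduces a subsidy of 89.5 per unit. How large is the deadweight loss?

3608.22

Competitive equilibrium: 220.4 − 0.31q = 26 + 0.8q → q* = 175.1351, p* = 166.1081.
The subsidy lowers effective supply by 89.5: p = 0.8q − 63.5.
New quantity: 220.4 − 0.31q = 0.8q − 63.5 → q' = 255.7658.
Overproduction Δq = 255.7658 − 175.1351 = 80.6307; wedge = subsidy = 89.5.
Deadweight loss = ½ × 80.6307 × 89.5 = 3608.22.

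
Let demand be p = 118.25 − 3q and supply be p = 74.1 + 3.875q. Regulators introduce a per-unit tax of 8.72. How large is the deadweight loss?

5.53

Competitive equilibrium: 118.25 − 3q = 74.1 + 3.875q → q* = 6.4218, p* = 98.9845.
With the tax, the buyer price exceeds the seller price by 8.72: (118.25 − 3q) − (74.1 + 3.875q) = 8.72 → q' = 5.1535.
Δq = 6.4218 − 5.1535 = 1.2683; the wedge equals the tax, 8.72.
The triangle = ½ × 1.2683 × 8.72 = 5.53.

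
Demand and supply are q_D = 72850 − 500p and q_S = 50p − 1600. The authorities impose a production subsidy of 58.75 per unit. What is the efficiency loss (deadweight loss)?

In inverse form: demand p = 145.7 − 0.002q, supply p = 32 + 0.02q.
Competitive equilibrium: 145.7 − 0.002q = 32 + 0.02q → q* = 5168.1818, p* = 135.3636.
The subsidy lowers effective supply by 58.75: p = 0.02q − 26.75.
New quantity: 145.7 − 0.002q = 0.02q − 26.75 → q' = 7838.6364.
Overproduction Δq = 7838.6364 − 5168.1818 = 2670.4546; wedge = subsidy = 58.75.
The triangle = ½ × 2670.4546 × 58.75 = 78444.60.

78444.60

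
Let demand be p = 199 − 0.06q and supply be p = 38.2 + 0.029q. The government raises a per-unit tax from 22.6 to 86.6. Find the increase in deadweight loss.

39262.92

Competitive equilibrium: 199 − 0.06q = 38.2 + 0.029q → q* = 1806.7416, p* = 90.5955.
For a per-unit tax t: Δq = t/0.089, so DWL = ½·t·(t/0.089) = t²/0.178.
At t = 22.6: DWL = 2869.438. At t = 86.6: DWL = 42132.36.
Increase = 42132.36 − 2869.438 = 39262.92.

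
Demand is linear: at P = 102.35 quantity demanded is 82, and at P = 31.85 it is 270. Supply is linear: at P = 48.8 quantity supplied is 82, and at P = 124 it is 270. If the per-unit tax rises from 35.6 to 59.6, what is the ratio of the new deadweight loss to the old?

Demand slope = (31.85 − 102.35)/(270 − 82) = −0.375, so P = 133.1 − 0.375Q.
Supply slope = (124 − 48.8)/(270 − 82) = 0.4, so P = 16 + 0.4Q.
Competitive equilibrium: 133.1 − 0.375Q = 16 + 0.4Q → Q* = 151.0968, P* = 76.4387.
For a per-unit tax t: ΔQ = t/0.775, so DWL = ½·t·(t/0.775) = t²/1.55.
At t = 35.6: DWL = 817.652. At t = 59.6: DWL = 2291.716.
Ratio = (59.6/35.6)² = 2.803.

2.803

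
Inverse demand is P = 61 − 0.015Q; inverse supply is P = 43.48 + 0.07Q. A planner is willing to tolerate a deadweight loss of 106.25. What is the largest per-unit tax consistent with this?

4.25

Competitive equilibrium: 61 − 0.015Q = 43.48 + 0.07Q → Q* = 206.1176, P* = 57.9082.
A tax t gives ΔQ = t/0.085 and wedge t, so DWL = t²/0.17.
t²/0.17 = 106.25 → t² = 18.0625 → t = 4.25.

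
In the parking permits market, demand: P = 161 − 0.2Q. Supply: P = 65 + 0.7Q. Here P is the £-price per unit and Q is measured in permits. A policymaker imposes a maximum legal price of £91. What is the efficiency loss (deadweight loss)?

Competitive equilibrium: 161 − 0.2Q = 65 + 0.7Q → Q* = 106.6667, P* = 139.6667.
At the ceiling P = 91, quantity supplied = (91 − 65)/0.7 = 37.1429.
Willingness to pay at Q' = 37.1429: 161 − 0.2·37.1429 = 153.5714.
ΔQ = 106.6667 − 37.1429 = 69.5238; wedge = 153.5714 − 91 = 62.5714.
Welfare loss = ½ × 69.5238 × 62.5714 = £2175.10.

£2175.10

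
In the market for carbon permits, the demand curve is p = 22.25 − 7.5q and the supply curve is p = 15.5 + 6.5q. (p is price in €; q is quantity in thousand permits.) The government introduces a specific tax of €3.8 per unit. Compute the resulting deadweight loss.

Competitive equilibrium: 22.25 − 7.5q = 15.5 + 6.5q → q* = 0.4821, p* = 18.6339.
With the tax, the buyer price exceeds the seller price by 3.8: (22.25 − 7.5q) − (15.5 + 6.5q) = 3.8 → q' = 0.2107.
Δq = 0.4821 − 0.2107 = 0.2714; the wedge equals the tax, 3.8.
The triangle = ½ × 0.2714 × 3.8 = €0.52 thousand.

€0.52 thousand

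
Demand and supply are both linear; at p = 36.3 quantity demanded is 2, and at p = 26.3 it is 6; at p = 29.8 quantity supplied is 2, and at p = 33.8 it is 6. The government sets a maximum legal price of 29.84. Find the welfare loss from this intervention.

5.78

Demand slope = (26.3 − 36.3)/(6 − 2) = −2.5, so p = 41.3 − 2.5q.
Supply slope = (33.8 − 29.8)/(6 − 2) = 1, so p = 27.8 + q.
Competitive equilibrium: 41.3 − 2.5q = 27.8 + q → q* = 3.8571, p* = 31.6571.
At the ceiling p = 29.84, quantity supplied = (29.84 − 27.8)/1 = 2.04.
Willingness to pay at q' = 2.04: 41.3 − 2.5·2.04 = 36.2.
Δq = 3.8571 − 2.04 = 1.8171; wedge = 36.2 − 29.84 = 6.36.
Welfare loss = ½ × 1.8171 × 6.36 = 5.78.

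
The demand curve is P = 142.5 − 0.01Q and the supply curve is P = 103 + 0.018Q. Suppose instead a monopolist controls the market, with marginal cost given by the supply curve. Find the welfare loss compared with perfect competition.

1929.47

Competitive equilibrium: 142.5 − 0.01Q = 103 + 0.018Q → Q* = 1410.71429, P* = 128.39286.
Marginal revenue: MR = 142.5 − 0.02Q. Set MR = MC: 142.5 − 0.02Q = 103 + 0.018Q → Q_m = 1039.47368.
Price P_m = 142.5 − 0.01·1039.47368 = 132.10526; MC(Q_m) = 103 + 0.018·1039.47368 = 121.71053.
Competitive Q* = 1410.71429, so ΔQ = 371.24061; wedge = 132.10526 − 121.71053 = 10.39473.
Deadweight loss = ½ × 371.24061 × 10.39473 = 1929.47.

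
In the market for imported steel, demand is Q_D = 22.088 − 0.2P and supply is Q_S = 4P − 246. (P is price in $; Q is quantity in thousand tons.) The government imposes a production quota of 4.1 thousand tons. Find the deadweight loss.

$71.58 thousand

In inverse form: demand P = 110.44 − 5Q, supply P = 61.5 + 0.25Q.
Competitive equilibrium: 110.44 − 5Q = 61.5 + 0.25Q → Q* = 9.3219, P* = 63.8305.
At Q = 4.1: demand price = 110.44 − 5·4.1 = 89.94; supply price = 61.5 + 0.25·4.1 = 62.525.
ΔQ = 9.3219 − 4.1 = 5.2219; wedge = 89.94 − 62.525 = 27.415.
The triangle = ½ × 5.2219 × 27.415 = $71.58 thousand.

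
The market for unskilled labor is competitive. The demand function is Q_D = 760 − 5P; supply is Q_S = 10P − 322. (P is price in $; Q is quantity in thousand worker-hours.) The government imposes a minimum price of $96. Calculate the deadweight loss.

In inverse form: demand P = 152 − 0.2Q, supply P = 32.2 + 0.1Q.
Competitive equilibrium: 152 − 0.2Q = 32.2 + 0.1Q → Q* = 399.3333, P* = 72.1333.
At the floor P = 96, quantity demanded = (152 − 96)/0.2 = 280.
Sellers' marginal cost at Q' = 280: 32.2 + 0.1·280 = 60.2.
ΔQ = 399.3333 − 280 = 119.3333; wedge = 96 − 60.2 = 35.8.
Welfare loss = ½ × 119.3333 × 35.8 = $2136.07 thousand.

$2136.07 thousand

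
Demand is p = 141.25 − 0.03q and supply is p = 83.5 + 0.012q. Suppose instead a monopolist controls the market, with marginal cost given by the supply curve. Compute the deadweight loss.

6892.90

Competitive equilibrium: 141.25 − 0.03q = 83.5 + 0.012q → q* = 1375, p* = 100.
Marginal revenue: MR = 141.25 − 0.06q. Set MR = MC: 141.25 − 0.06q = 83.5 + 0.012q → q_m = 802.0833.
Price p_m = 141.25 − 0.03·802.0833 = 117.1875; MC(q_m) = 83.5 + 0.012·802.0833 = 93.125.
Competitive q* = 1375, so Δq = 572.9167; wedge = 117.1875 − 93.125 = 24.0625.
The triangle = ½ × 572.9167 × 24.0625 = 6892.90.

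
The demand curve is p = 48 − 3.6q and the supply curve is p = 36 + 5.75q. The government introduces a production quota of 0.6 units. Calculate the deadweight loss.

Competitive equilibrium: 48 − 3.6q = 36 + 5.75q → q* = 1.2834, p* = 43.3797.
At q = 0.6: demand price = 48 − 3.6·0.6 = 45.84; supply price = 36 + 5.75·0.6 = 39.45.
Δq = 1.2834 − 0.6 = 0.6834; wedge = 45.84 − 39.45 = 6.39.
DWL = ½ × 0.6834 × 6.39 = 2.18.

2.18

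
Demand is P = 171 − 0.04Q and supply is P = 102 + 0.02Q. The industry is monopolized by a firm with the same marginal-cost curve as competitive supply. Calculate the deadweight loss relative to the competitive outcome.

Competitive equilibrium: 171 − 0.04Q = 102 + 0.02Q → Q* = 1150, P* = 125.
Marginal revenue: MR = 171 − 0.08Q. Set MR = MC: 171 − 0.08Q = 102 + 0.02Q → Q_m = 690.
Price P_m = 171 − 0.04·690 = 143.4; MC(Q_m) = 102 + 0.02·690 = 115.8.
Competitive Q* = 1150, so ΔQ = 460; wedge = 143.4 − 115.8 = 27.6.
Welfare loss = ½ × 460 × 27.6 = 6348.

6348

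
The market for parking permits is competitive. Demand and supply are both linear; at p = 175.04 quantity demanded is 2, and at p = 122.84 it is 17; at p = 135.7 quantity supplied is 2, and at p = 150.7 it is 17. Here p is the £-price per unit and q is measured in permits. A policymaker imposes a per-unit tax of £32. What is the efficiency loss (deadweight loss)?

£114.29

Demand slope = (122.84 − 175.04)/(17 − 2) = −3.48, so p = 182 − 3.48q.
Supply slope = (150.7 − 135.7)/(17 − 2) = 1, so p = 133.7 + q.
Competitive equilibrium: 182 − 3.48q = 133.7 + q → q* = 10.7813, p* = 144.4813.
With the tax, the buyer price exceeds the seller price by 32: (182 − 3.48q) − (133.7 + q) = 32 → q' = 3.6384.
Δq = 10.7813 − 3.6384 = 7.1429; the wedge equals the tax, 32.
DWL = ½ × 7.1429 × 32 = £114.29.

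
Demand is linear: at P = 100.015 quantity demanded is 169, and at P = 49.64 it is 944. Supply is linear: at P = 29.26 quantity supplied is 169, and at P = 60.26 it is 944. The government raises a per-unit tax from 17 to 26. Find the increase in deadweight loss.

1842.86

Demand slope = (49.64 − 100.015)/(944 − 169) = −0.065, so P = 111 − 0.065Q.
Supply slope = (60.26 − 29.26)/(944 − 169) = 0.04, so P = 22.5 + 0.04Q.
Competitive equilibrium: 111 − 0.065Q = 22.5 + 0.04Q → Q* = 842.8571, P* = 56.2143.
For a per-unit tax t: ΔQ = t/0.105, so DWL = ½·t·(t/0.105) = t²/0.21.
At t = 17: DWL = 1376.19. At t = 26: DWL = 3219.048.
Increase = 3219.048 − 1376.19 = 1842.86.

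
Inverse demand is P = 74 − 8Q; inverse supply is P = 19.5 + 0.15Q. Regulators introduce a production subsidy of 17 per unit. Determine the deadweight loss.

Competitive equilibrium: 74 − 8Q = 19.5 + 0.15Q → Q* = 6.6871, P* = 20.5031.
The subsidy lowers effective supply by 17: P = 2.5 + 0.15Q.
New quantity: 74 − 8Q = 2.5 + 0.15Q → Q' = 8.773.
Overproduction ΔQ = 8.773 − 6.6871 = 2.0859; wedge = subsidy = 17.
The triangle = ½ × 2.0859 × 17 = 17.73.

17.73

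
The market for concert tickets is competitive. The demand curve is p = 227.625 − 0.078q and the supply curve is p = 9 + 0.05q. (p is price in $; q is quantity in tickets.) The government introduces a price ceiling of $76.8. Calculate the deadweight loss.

$7930.21

Competitive equilibrium: 227.625 − 0.078q = 9 + 0.05q → q* = 1708.0078, p* = 94.4004.
At the ceiling p = 76.8, quantity supplied = (76.8 − 9)/0.05 = 1356.
Willingness to pay at q' = 1356: 227.625 − 0.078·1356 = 121.857.
Δq = 1708.0078 − 1356 = 352.0078; wedge = 121.857 − 76.8 = 45.057.
DWL = ½ × 352.0078 × 45.057 = $7930.21.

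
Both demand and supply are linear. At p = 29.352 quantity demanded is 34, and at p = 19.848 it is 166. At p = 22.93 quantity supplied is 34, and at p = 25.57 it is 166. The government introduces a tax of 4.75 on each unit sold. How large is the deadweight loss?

122.62

Demand slope = (19.848 − 29.352)/(166 − 34) = −0.072, so p = 31.8 − 0.072q.
Supply slope = (25.57 − 22.93)/(166 − 34) = 0.02, so p = 22.25 + 0.02q.
Competitive equilibrium: 31.8 − 0.072q = 22.25 + 0.02q → q* = 103.8043, p* = 24.3261.
With the tax, the buyer price exceeds the seller price by 4.75: (31.8 − 0.072q) − (22.25 + 0.02q) = 4.75 → q' = 52.1739.
Δq = 103.8043 − 52.1739 = 51.6304; the wedge equals the tax, 4.75.
Deadweight loss = ½ × 51.6304 × 4.75 = 122.62.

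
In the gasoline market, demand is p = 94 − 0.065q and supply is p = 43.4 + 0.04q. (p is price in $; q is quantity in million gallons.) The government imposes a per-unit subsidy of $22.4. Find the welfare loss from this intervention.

$2389.33 million

Competitive equilibrium: 94 − 0.065q = 43.4 + 0.04q → q* = 481.9048, p* = 62.6762.
The subsidy lowers effective supply by 22.4: p = 21 + 0.04q.
New quantity: 94 − 0.065q = 21 + 0.04q → q' = 695.2381.
Overproduction Δq = 695.2381 − 481.9048 = 213.3333; wedge = subsidy = 22.4.
The triangle = ½ × 213.3333 × 22.4 = $2389.33 million.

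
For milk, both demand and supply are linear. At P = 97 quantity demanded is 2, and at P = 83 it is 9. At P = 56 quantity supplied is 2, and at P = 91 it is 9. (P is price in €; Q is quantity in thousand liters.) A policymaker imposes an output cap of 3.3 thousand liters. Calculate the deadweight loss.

Demand slope = (83 − 97)/(9 − 2) = −2, so P = 101 − 2Q.
Supply slope = (91 − 56)/(9 − 2) = 5, so P = 46 + 5Q.
Competitive equilibrium: 101 − 2Q = 46 + 5Q → Q* = 7.8571, P* = 85.2857.
At Q = 3.3: demand price = 101 − 2·3.3 = 94.4; supply price = 46 + 5·3.3 = 62.5.
ΔQ = 7.8571 − 3.3 = 4.5571; wedge = 94.4 − 62.5 = 31.9.
DWL = ½ × 4.5571 × 31.9 = €72.69 thousand.

€72.69 thousand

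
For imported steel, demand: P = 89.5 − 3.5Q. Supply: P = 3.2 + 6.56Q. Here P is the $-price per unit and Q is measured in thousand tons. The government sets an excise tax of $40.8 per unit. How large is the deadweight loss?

Competitive equilibrium: 89.5 − 3.5Q = 3.2 + 6.56Q → Q* = 8.57853, P* = 59.47515.
With the tax, the buyer price exceeds the seller price by 40.8: (89.5 − 3.5Q) − (3.2 + 6.56Q) = 40.8 → Q' = 4.52286.
ΔQ = 8.57853 − 4.52286 = 4.05567; the wedge equals the tax, 40.8.
Deadweight loss = ½ × 4.05567 × 40.8 = $82.74 thousand.

$82.74 thousand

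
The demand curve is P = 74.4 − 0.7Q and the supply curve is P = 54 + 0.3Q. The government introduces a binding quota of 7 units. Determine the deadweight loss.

89.78

Competitive equilibrium: 74.4 − 0.7Q = 54 + 0.3Q → Q* = 20.4, P* = 60.12.
At Q = 7: demand price = 74.4 − 0.7·7 = 69.5; supply price = 54 + 0.3·7 = 56.1.
ΔQ = 20.4 − 7 = 13.4; wedge = 69.5 − 56.1 = 13.4.
The triangle = ½ × 13.4 × 13.4 = 89.78.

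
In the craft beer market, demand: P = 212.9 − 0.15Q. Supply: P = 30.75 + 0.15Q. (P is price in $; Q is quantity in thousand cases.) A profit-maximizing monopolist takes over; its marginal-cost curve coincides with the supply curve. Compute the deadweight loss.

Competitive equilibrium: 212.9 − 0.15Q = 30.75 + 0.15Q → Q* = 607.16667, P* = 121.825.
Marginal revenue: MR = 212.9 − 0.3Q. Set MR = MC: 212.9 − 0.3Q = 30.75 + 0.15Q → Q_m = 404.77778.
Price P_m = 212.9 − 0.15·404.77778 = 152.18333; MC(Q_m) = 30.75 + 0.15·404.77778 = 91.46667.
Competitive Q* = 607.16667, so ΔQ = 202.38889; wedge = 152.18333 − 91.46667 = 60.71666.
The triangle = ½ × 202.38889 × 60.71666 = $6144.19 thousand.

$6144.19 thousand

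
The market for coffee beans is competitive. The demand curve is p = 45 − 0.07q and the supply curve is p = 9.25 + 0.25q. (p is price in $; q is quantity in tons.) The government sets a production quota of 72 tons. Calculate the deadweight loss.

Competitive equilibrium: 45 − 0.07q = 9.25 + 0.25q → q* = 111.7188, p* = 37.1797.
At q = 72: demand price = 45 − 0.07·72 = 39.96; supply price = 9.25 + 0.25·72 = 27.25.
Δq = 111.7188 − 72 = 39.7188; wedge = 39.96 − 27.25 = 12.71.
Welfare loss = ½ × 39.7188 × 12.71 = $252.41.

$252.41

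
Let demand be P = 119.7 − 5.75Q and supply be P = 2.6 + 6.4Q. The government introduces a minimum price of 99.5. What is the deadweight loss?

227.89

Competitive equilibrium: 119.7 − 5.75Q = 2.6 + 6.4Q → Q* = 9.63786, P* = 64.2823.
At the floor P = 99.5, quantity demanded = (119.7 − 99.5)/5.75 = 3.51304.
Sellers' marginal cost at Q' = 3.51304: 2.6 + 6.4·3.51304 = 25.08346.
ΔQ = 9.63786 − 3.51304 = 6.12482; wedge = 99.5 − 25.08346 = 74.41654.
Deadweight loss = ½ × 6.12482 × 74.41654 = 227.89.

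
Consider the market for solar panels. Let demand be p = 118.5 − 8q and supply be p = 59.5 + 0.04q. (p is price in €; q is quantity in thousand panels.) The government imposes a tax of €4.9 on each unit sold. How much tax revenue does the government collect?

€32.97 thousand

Competitive equilibrium: 118.5 − 8q = 59.5 + 0.04q → q* = 7.3383, p* = 59.7935.
With the tax, the buyer price exceeds the seller price by 4.9: (118.5 − 8q) − (59.5 + 0.04q) = 4.9 → q' = 6.7289.
Tax revenue = 4.9 × 6.7289 = €32.97 thousand.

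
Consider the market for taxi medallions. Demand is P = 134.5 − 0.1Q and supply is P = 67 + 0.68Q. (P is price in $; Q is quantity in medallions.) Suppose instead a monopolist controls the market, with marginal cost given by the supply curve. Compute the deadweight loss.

$37.72

Competitive equilibrium: 134.5 − 0.1Q = 67 + 0.68Q → Q* = 86.5385, P* = 125.8462.
Marginal revenue: MR = 134.5 − 0.2Q. Set MR = MC: 134.5 − 0.2Q = 67 + 0.68Q → Q_m = 76.7045.
Price P_m = 134.5 − 0.1·76.7045 = 126.8296; MC(Q_m) = 67 + 0.68·76.7045 = 119.1591.
Competitive Q* = 86.5385, so ΔQ = 9.834; wedge = 126.8296 − 119.1591 = 7.6705.
The triangle = ½ × 9.834 × 7.6705 = $37.72.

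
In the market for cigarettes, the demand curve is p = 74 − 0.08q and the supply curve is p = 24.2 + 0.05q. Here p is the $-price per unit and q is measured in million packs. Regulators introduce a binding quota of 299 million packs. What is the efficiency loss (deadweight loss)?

$459.48 million

Competitive equilibrium: 74 − 0.08q = 24.2 + 0.05q → q* = 383.0769, p* = 43.3538.
At q = 299: demand price = 74 − 0.08·299 = 50.08; supply price = 24.2 + 0.05·299 = 39.15.
Δq = 383.0769 − 299 = 84.0769; wedge = 50.08 − 39.15 = 10.93.
Welfare loss = ½ × 84.0769 × 10.93 = $459.48 million.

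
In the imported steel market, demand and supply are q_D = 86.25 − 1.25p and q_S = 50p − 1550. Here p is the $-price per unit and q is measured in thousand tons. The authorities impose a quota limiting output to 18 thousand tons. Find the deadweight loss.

$329.33 thousand

In inverse form: demand p = 69 − 0.8q, supply p = 31 + 0.02q.
Competitive equilibrium: 69 − 0.8q = 31 + 0.02q → q* = 46.3415, p* = 31.9268.
At q = 18: demand price = 69 − 0.8·18 = 54.6; supply price = 31 + 0.02·18 = 31.36.
Δq = 46.3415 − 18 = 28.3415; wedge = 54.6 − 31.36 = 23.24.
The triangle = ½ × 28.3415 × 23.24 = $329.33 thousand.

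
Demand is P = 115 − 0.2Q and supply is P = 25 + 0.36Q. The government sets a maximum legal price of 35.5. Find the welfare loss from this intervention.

Competitive equilibrium: 115 − 0.2Q = 25 + 0.36Q → Q* = 160.7143, P* = 82.8571.
At the ceiling P = 35.5, quantity supplied = (35.5 − 25)/0.36 = 29.1667.
Willingness to pay at Q' = 29.1667: 115 − 0.2·29.1667 = 109.1667.
ΔQ = 160.7143 − 29.1667 = 131.5476; wedge = 109.1667 − 35.5 = 73.6667.
DWL = ½ × 131.5476 × 73.6667 = 4845.34.

4845.34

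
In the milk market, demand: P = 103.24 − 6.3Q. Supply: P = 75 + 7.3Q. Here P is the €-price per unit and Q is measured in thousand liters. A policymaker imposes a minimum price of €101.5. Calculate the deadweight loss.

€22.04 thousand

Competitive equilibrium: 103.24 − 6.3Q = 75 + 7.3Q → Q* = 2.0765, P* = 90.1582.
At the floor P = 101.5, quantity demanded = (103.24 − 101.5)/6.3 = 0.2762.
Sellers' marginal cost at Q' = 0.2762: 75 + 7.3·0.2762 = 77.0163.
ΔQ = 2.0765 − 0.2762 = 1.8003; wedge = 101.5 − 77.0163 = 24.4837.
Welfare loss = ½ × 1.8003 × 24.4837 = €22.04 thousand.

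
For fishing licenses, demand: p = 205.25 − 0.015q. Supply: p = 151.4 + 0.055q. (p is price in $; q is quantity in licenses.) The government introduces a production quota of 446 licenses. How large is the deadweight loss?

$3657.98

Competitive equilibrium: 205.25 − 0.015q = 151.4 + 0.055q → q* = 769.2857, p* = 193.7107.
At q = 446: demand price = 205.25 − 0.015·446 = 198.56; supply price = 151.4 + 0.055·446 = 175.93.
Δq = 769.2857 − 446 = 323.2857; wedge = 198.56 − 175.93 = 22.63.
Welfare loss = ½ × 323.2857 × 22.63 = $3657.98.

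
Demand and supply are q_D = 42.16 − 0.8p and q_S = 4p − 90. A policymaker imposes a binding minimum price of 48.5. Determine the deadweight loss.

211.01

In inverse form: demand p = 52.7 − 1.25q, supply p = 22.5 + 0.25q.
Competitive equilibrium: 52.7 − 1.25q = 22.5 + 0.25q → q* = 20.1333, p* = 27.5333.
At the floor p = 48.5, quantity demanded = (52.7 − 48.5)/1.25 = 3.36.
Sellers' marginal cost at q' = 3.36: 22.5 + 0.25·3.36 = 23.34.
Δq = 20.1333 − 3.36 = 16.7733; wedge = 48.5 − 23.34 = 25.16.
DWL = ½ × 16.7733 × 25.16 = 211.01.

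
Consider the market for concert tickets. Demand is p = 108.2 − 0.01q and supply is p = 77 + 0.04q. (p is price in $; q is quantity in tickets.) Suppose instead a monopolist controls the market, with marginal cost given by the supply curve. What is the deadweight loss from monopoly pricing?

$270.40

Competitive equilibrium: 108.2 − 0.01q = 77 + 0.04q → q* = 624, p* = 101.96.
Marginal revenue: MR = 108.2 − 0.02q. Set MR = MC: 108.2 − 0.02q = 77 + 0.04q → q_m = 520.
Price p_m = 108.2 − 0.01·520 = 103; MC(q_m) = 77 + 0.04·520 = 97.8.
Competitive q* = 624, so Δq = 104; wedge = 103 − 97.8 = 5.2.
DWL = ½ × 104 × 5.2 = $270.40.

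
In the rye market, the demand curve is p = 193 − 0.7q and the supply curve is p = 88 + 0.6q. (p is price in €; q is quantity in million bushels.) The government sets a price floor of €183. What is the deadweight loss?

Competitive equilibrium: 193 − 0.7q = 88 + 0.6q → q* = 80.7692, p* = 136.4615.
At the floor p = 183, quantity demanded = (193 − 183)/0.7 = 14.2857.
Sellers' marginal cost at q' = 14.2857: 88 + 0.6·14.2857 = 96.5714.
Δq = 80.7692 − 14.2857 = 66.4835; wedge = 183 − 96.5714 = 86.4286.
Deadweight loss = ½ × 66.4835 × 86.4286 = €2873.04 million.

€2873.04 million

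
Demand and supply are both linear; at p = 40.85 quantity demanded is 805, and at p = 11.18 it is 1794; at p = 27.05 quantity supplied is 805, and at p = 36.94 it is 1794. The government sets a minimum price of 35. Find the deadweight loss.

Demand slope = (11.18 − 40.85)/(1794 − 805) = −0.03, so p = 65 − 0.03q.
Supply slope = (36.94 − 27.05)/(1794 − 805) = 0.01, so p = 19 + 0.01q.
Competitive equilibrium: 65 − 0.03q = 19 + 0.01q → q* = 1150, p* = 30.5.
At the floor p = 35, quantity demanded = (65 − 35)/0.03 = 1000.
Sellers' marginal cost at q' = 1000: 19 + 0.01·1000 = 29.
Δq = 1150 − 1000 = 150; wedge = 35 − 29 = 6.
Deadweight loss = ½ × 150 × 6 = 450.

450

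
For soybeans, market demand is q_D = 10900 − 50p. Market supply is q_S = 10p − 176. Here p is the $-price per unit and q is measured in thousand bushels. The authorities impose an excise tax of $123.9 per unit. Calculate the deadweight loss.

In inverse form: demand p = 218 − 0.02q, supply p = 17.6 + 0.1q.
Competitive equilibrium: 218 − 0.02q = 17.6 + 0.1q → q* = 1670, p* = 184.6.
With the tax, the buyer price exceeds the seller price by 123.9: (218 − 0.02q) − (17.6 + 0.1q) = 123.9 → q' = 637.5.
Δq = 1670 − 637.5 = 1032.5; the wedge equals the tax, 123.9.
Deadweight loss = ½ × 1032.5 × 123.9 = $63963.375 thousand.

$63963.375 thousand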